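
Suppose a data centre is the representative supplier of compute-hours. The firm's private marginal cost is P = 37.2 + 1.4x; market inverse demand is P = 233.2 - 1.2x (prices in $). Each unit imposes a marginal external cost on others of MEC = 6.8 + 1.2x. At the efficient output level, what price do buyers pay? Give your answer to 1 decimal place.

P = $173.5

Social marginal cost = private MC + MEC = 44.0 + 2.6x.
Set SMC = demand: 44.0 + 2.6x = 233.2 - 1.2x → x* = 49.7895.
Consumer price on the demand curve at x*: 233.2 − 1.2×49.7895 = 173.4526.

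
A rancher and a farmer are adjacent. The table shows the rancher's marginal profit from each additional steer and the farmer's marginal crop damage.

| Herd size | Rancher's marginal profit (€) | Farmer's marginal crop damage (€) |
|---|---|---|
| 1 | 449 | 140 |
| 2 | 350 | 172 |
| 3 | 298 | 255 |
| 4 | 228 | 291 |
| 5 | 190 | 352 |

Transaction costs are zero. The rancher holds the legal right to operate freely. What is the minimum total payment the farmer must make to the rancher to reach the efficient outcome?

€418

Left alone the rancher would choose level 5 (marginal profit stays positive).
Efficient level: k* = 3 (marginal profit ≥ marginal crop damage through 3).
The farmer must at least cover the rancher's forgone profit from cutting 5→3: 228 + 190 = 418.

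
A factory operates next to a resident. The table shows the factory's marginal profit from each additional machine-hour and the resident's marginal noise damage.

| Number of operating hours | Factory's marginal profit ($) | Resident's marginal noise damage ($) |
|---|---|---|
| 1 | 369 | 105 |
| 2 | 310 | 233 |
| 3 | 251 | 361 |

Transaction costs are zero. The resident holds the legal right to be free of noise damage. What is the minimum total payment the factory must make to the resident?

$338

Efficient level: marginal profit ≥ marginal noise damage through level 2, so k* = 2.
With the resident holding the right, the factory must at least compensate total damage at k*: 105 + 233 = 338.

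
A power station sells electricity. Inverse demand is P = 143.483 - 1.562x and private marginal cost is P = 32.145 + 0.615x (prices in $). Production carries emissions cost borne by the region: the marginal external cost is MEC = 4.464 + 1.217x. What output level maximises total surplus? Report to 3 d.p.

Social marginal cost = private MC + MEC = 36.609 + 1.832x.
Set SMC = demand: 36.609 + 1.832x = 143.483 - 1.562x → x* = 31.4891.

x* = 31.489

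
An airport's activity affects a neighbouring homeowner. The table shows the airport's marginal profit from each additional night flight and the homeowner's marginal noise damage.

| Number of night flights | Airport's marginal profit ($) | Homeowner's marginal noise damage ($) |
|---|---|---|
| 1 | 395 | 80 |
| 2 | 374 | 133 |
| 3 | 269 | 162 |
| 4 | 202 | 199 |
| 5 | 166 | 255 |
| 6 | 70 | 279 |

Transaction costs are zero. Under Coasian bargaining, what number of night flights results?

4

Bargaining reaches the level where marginal profit last exceeds marginal noise damage.
That holds through level 4 (202 ≥ 199) but not at 5 (166 < 255).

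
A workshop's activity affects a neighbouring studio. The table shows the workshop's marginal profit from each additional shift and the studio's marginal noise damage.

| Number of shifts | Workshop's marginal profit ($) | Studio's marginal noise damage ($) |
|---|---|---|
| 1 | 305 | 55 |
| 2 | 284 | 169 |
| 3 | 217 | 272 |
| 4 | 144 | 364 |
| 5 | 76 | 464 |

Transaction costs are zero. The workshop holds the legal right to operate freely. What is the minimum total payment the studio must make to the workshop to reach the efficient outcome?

$437

Left alone the workshop would choose level 5 (marginal profit stays positive).
Efficient level: k* = 2 (marginal profit ≥ marginal noise damage through 2).
The studio must at least cover the workshop's forgone profit from cutting 5→2: 217 + 144 + 76 = 437.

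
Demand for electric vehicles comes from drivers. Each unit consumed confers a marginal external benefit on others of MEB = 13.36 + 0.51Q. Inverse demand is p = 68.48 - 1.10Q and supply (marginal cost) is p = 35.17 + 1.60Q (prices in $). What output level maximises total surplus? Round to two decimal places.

Q* = 21.31

Social marginal benefit = demand + MEB = 81.84 - 0.59Q.
Set SMB = MC: 81.84 - 0.59Q = 35.17 + 1.60Q → Q* = 21.3105.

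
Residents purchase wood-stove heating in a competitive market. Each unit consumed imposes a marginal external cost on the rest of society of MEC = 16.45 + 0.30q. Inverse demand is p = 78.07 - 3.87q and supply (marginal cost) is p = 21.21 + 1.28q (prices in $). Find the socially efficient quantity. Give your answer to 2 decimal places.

Social marginal benefit = demand − MEC = 61.62 - 4.17q.
Set SMB = MC: 61.62 - 4.17q = 21.21 + 1.28q → q* = 7.4147.

q* = 7.41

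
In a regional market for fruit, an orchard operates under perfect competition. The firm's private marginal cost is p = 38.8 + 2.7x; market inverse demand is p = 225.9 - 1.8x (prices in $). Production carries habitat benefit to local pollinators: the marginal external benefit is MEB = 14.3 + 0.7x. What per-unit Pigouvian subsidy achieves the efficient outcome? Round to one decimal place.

subsidy = $51.4 per unit

Social marginal cost = private MC − MEB = 24.5 + 2.0x.
Set SMC = demand: 24.5 + 2.0x = 225.9 - 1.8x → x* = 53.0000.
The Pigouvian subsidy equals MEB at x*: 14.3 + 0.7×53.0000 = 51.4000.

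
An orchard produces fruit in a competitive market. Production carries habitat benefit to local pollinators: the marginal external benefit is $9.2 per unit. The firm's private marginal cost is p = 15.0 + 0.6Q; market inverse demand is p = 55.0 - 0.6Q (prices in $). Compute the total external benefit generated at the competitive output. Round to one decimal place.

Market equilibrium (private): 15.0 + 0.6Q = 55.0 - 0.6Q → Q_m = 33.3333.
Total external benefit = MEB × Q_m = 9.2 × 33.3333 = 306.6664.

$306.7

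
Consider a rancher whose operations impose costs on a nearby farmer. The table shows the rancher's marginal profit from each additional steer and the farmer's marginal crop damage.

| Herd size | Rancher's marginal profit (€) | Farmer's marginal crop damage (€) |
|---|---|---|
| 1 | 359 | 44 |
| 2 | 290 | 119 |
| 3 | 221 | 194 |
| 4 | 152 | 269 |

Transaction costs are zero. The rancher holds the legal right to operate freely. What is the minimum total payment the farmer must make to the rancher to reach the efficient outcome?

Left alone the rancher would choose level 4 (marginal profit stays positive).
Efficient level: k* = 3 (marginal profit ≥ marginal crop damage through 3).
The farmer must at least cover the rancher's forgone profit from cutting 4→3: 152 = 152.

€152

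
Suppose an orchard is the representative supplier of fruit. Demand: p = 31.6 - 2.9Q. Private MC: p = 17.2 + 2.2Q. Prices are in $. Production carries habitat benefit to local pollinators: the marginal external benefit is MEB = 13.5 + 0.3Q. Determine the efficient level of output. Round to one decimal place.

Social marginal cost = private MC − MEB = 3.7 + 1.9Q.
Set SMC = demand: 3.7 + 1.9Q = 31.6 - 2.9Q → Q* = 5.8125.

Q* = 5.8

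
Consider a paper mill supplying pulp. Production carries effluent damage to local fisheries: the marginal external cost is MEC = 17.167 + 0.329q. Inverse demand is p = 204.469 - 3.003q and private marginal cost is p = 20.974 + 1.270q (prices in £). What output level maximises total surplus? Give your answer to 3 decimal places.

q* = 36.143

Social marginal cost = private MC + MEC = 38.141 + 1.599q.
Set SMC = demand: 38.141 + 1.599q = 204.469 - 3.003q → q* = 36.1425.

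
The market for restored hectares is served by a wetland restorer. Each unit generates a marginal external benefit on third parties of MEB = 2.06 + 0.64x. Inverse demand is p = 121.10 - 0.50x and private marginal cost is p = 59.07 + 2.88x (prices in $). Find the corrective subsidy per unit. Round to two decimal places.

subsidy = $17.03 per unit

Social marginal cost = private MC − MEB = 57.01 + 2.24x.
Set SMC = demand: 57.01 + 2.24x = 121.10 - 0.50x → x* = 23.3905.
The Pigouvian subsidy equals MEB at x*: 2.06 + 0.64×23.3905 = 17.0299.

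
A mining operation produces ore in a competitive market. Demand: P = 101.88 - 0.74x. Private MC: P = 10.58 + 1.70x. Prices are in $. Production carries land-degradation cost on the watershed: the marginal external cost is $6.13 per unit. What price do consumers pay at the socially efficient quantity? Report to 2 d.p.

Social marginal cost = private MC + MEC = 16.71 + 1.70x.
Set SMC = demand: 16.71 + 1.70x = 101.88 - 0.74x → x* = 34.9057.
Consumer price on the demand curve at x*: 101.88 − 0.74×34.9057 = 76.0498.

P = $76.05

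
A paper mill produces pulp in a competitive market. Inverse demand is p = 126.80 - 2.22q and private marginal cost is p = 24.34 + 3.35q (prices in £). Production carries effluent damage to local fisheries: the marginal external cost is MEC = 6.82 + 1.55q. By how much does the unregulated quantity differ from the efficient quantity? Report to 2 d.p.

4.96 units

Market equilibrium (private): 24.34 + 3.35q = 126.80 - 2.22q → q_m = 18.3950.
Social marginal cost = private MC + MEC = 31.16 + 4.90q.
Set SMC = demand: 31.16 + 4.90q = 126.80 - 2.22q → q* = 13.4326.
Gap = |18.3950 − 13.4326| = 4.9624.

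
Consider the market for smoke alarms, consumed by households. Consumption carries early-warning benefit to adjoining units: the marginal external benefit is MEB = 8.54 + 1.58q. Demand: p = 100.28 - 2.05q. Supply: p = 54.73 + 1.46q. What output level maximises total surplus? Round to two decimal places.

q* = 28.03

Social marginal benefit = demand + MEB = 108.82 - 0.47q.
Set SMB = MC: 108.82 - 0.47q = 54.73 + 1.46q → q* = 28.0259.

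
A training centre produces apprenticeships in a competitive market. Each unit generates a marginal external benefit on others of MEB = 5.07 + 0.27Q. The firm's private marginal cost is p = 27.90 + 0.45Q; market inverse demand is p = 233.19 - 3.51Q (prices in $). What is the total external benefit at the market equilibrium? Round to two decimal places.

$625.64

Market equilibrium (private): 27.90 + 0.45Q = 233.19 - 3.51Q → Q_m = 51.8409.
Total external benefit = ∫₀^{Q_m} (5.07 + 0.27Q) dQ = 5.07×51.8409 + ½×0.27×51.8409² = 625.6430.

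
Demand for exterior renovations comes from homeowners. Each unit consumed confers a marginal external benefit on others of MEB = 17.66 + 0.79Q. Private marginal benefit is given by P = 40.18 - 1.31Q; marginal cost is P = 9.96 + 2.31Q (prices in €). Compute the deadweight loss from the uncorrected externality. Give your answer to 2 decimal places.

DWL = €103.94

Market equilibrium (private): 9.96 + 2.31Q = 40.18 - 1.31Q → Q_m = 8.3481.
Social marginal benefit = demand + MEB = 57.84 - 0.52Q.
Set SMB = MC: 57.84 - 0.52Q = 9.96 + 2.31Q → Q* = 16.9187.
The welfare-loss triangle has base |Q_m − Q*| and height MEB(Q_m) (the vertical gap between SMB and MC is zero at Q* and MEB at Q_m).
DWL = ½ × 8.5706 × 24.2550 = 103.9400.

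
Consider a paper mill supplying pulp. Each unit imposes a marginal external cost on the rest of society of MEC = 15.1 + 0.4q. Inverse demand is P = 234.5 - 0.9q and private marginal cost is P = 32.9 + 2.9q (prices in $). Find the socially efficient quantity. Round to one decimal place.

Social marginal cost = private MC + MEC = 48.0 + 3.3q.
Set SMC = demand: 48.0 + 3.3q = 234.5 - 0.9q → q* = 44.4048.

q* = 44.4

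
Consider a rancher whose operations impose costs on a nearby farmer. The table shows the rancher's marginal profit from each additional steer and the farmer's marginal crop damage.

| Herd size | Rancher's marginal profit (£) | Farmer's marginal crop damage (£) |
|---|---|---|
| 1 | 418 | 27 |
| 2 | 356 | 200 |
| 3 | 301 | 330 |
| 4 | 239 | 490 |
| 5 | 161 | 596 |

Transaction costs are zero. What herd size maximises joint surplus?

Bargaining reaches the level where marginal profit last exceeds marginal crop damage.
That holds through level 2 (356 ≥ 200) but not at 3 (301 < 330).

2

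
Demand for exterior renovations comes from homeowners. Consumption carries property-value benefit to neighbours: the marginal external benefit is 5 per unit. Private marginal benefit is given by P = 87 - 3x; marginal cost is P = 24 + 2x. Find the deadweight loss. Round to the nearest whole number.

Market equilibrium (private): 24 + 2x = 87 - 3x → x_m = 12.6000.
Social marginal benefit = demand + MEB = 92 - 3x.
Set SMB = MC: 92 - 3x = 24 + 2x → x* = 13.6000.
Height of the DWL triangle at x_m is SMB(x_m) − MC(x_m) = MEB(x_m) = 5.0000.
DWL = ½ × 1.0000 × 5.0000 = 2.5000.

DWL = 3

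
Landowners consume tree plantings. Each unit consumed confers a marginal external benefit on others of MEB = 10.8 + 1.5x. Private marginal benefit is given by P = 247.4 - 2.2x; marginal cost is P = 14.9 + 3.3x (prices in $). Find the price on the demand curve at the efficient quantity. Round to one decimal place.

P = $113.6

Social marginal benefit = demand + MEB = 258.2 - 0.7x.
Set SMB = MC: 258.2 - 0.7x = 14.9 + 3.3x → x* = 60.8250.
Consumer price on the demand curve at x*: 247.4 − 2.2×60.8250 = 113.5850.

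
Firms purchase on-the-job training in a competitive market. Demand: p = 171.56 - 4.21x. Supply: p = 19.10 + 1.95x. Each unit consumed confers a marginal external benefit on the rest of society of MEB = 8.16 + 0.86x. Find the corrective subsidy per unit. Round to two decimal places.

subsidy = 34.22 per unit

Social marginal benefit = demand + MEB = 179.72 - 3.35x.
Set SMB = MC: 179.72 - 3.35x = 19.10 + 1.95x → x* = 30.3057.
The Pigouvian subsidy equals MEB at x*: 8.16 + 0.86×30.3057 = 34.2229.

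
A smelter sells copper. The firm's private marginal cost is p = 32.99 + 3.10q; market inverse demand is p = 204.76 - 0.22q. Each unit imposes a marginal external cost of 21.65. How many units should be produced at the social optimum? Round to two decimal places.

q* = 45.22

Social marginal cost = private MC + MEC = 54.64 + 3.10q.
Set SMC = demand: 54.64 + 3.10q = 204.76 - 0.22q → q* = 45.2169.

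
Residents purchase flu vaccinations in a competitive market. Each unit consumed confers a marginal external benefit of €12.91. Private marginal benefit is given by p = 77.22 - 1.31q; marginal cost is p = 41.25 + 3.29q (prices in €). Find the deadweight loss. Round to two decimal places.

DWL = €18.12

Market equilibrium (private): 41.25 + 3.29q = 77.22 - 1.31q → q_m = 7.8196.
Social marginal benefit = demand + MEB = 90.13 - 1.31q.
Set SMB = MC: 90.13 - 1.31q = 41.25 + 3.29q → q* = 10.6261.
The welfare-loss triangle has base |q_m − q*| and height MEB(q_m) (the vertical gap between SMB and MC is zero at q* and MEB at q_m).
DWL = ½ × 2.8065 × 12.9100 = 18.1160.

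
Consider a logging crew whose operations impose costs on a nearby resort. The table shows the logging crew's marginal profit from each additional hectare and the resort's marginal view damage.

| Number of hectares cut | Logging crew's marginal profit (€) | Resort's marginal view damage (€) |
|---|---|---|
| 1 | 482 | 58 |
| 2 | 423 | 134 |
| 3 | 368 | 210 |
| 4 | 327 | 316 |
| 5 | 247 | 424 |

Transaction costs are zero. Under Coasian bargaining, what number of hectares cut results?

Bargaining reaches the level where marginal profit last exceeds marginal view damage.
That holds through level 4 (327 ≥ 316) but not at 5 (247 < 424).

4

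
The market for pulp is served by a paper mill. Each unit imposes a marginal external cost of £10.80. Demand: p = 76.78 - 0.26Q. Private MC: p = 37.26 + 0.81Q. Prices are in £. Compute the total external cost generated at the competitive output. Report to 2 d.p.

Market equilibrium (private): 37.26 + 0.81Q = 76.78 - 0.26Q → Q_m = 36.9346.
Total external cost = MEC × Q_m = 10.80 × 36.9346 = 398.8937.

£398.89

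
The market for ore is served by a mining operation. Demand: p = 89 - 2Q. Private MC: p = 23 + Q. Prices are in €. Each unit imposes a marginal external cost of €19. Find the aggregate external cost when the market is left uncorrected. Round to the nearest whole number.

€418

Market equilibrium (private): 23 + Q = 89 - 2Q → Q_m = 22.0000.
Total external cost = MEC × Q_m = 19 × 22.0000 = 418.0000.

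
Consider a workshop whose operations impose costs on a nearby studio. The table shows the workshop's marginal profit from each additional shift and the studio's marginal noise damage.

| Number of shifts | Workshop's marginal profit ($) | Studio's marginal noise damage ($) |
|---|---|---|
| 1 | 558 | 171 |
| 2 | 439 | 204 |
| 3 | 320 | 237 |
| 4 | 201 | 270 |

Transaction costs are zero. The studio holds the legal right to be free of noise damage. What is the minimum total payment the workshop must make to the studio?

$612

Efficient level: marginal profit ≥ marginal noise damage through level 3, so k* = 3.
With the studio holding the right, the workshop must at least compensate total damage at k*: 171 + 204 + 237 = 612.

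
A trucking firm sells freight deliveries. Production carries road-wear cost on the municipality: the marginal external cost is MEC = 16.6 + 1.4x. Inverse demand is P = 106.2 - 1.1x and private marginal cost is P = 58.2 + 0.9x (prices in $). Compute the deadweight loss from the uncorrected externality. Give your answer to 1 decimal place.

DWL = $370.6

Market equilibrium (private): 58.2 + 0.9x = 106.2 - 1.1x → x_m = 24.0000.
Social marginal cost = private MC + MEC = 74.8 + 2.3x.
Set SMC = demand: 74.8 + 2.3x = 106.2 - 1.1x → x* = 9.2353.
Between x* and x_m the wedge SMC − demand runs linearly from 0 to MEC(x_m), so the loss is a triangle.
DWL = ½ × 14.7647 × 50.2000 = 370.5940.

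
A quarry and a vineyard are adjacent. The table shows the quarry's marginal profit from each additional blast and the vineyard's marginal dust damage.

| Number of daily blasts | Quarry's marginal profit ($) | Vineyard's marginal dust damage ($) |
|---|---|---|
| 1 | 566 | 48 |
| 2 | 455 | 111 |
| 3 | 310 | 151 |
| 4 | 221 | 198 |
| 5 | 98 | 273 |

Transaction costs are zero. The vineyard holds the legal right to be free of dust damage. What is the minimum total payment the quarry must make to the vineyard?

$508

Efficient level: marginal profit ≥ marginal dust damage through level 4, so k* = 4.
With the vineyard holding the right, the quarry must at least compensate total damage at k*: 48 + 111 + 151 + 198 = 508.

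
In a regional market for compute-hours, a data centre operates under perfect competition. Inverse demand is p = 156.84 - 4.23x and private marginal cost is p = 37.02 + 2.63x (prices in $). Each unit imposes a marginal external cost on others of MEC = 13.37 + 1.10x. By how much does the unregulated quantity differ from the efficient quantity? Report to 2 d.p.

Market equilibrium (private): 37.02 + 2.63x = 156.84 - 4.23x → x_m = 17.4665.
Social marginal cost = private MC + MEC = 50.39 + 3.73x.
Set SMC = demand: 50.39 + 3.73x = 156.84 - 4.23x → x* = 13.3731.
Gap = |17.4665 − 13.3731| = 4.0934.

4.09 units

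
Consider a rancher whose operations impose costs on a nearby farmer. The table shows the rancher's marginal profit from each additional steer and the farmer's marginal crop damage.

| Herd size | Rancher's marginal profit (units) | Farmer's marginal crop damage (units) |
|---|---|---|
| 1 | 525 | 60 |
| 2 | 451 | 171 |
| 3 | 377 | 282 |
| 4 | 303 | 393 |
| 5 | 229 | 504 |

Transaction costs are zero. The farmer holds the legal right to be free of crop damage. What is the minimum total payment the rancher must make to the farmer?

513

Efficient level: marginal profit ≥ marginal crop damage through level 3, so k* = 3.
With the farmer holding the right, the rancher must at least compensate total damage at k*: 60 + 171 + 282 = 513.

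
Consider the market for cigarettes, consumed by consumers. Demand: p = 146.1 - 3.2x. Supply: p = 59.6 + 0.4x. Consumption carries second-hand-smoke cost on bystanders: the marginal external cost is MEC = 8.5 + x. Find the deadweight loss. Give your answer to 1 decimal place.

Market equilibrium (private): 59.6 + 0.4x = 146.1 - 3.2x → x_m = 24.0278.
Social marginal benefit = demand − MEC = 137.6 - 4.2x.
Set SMB = MC: 137.6 - 4.2x = 59.6 + 0.4x → x* = 16.9565.
Between x* and x_m the wedge MC − SMB runs linearly from 0 to MEC(x_m), so the loss is a triangle.
DWL = ½ × 7.0713 × 32.5278 = 115.0069.

DWL = 115.0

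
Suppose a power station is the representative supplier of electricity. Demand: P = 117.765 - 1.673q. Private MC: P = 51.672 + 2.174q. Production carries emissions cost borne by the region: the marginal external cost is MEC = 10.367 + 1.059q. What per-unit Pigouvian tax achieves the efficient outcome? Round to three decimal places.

Social marginal cost = private MC + MEC = 62.039 + 3.233q.
Set SMC = demand: 62.039 + 3.233q = 117.765 - 1.673q → q* = 11.3587.
The Pigouvian tax equals MEC at q*: 10.367 + 1.059×11.3587 = 22.3959.

tax = 22.396 per unit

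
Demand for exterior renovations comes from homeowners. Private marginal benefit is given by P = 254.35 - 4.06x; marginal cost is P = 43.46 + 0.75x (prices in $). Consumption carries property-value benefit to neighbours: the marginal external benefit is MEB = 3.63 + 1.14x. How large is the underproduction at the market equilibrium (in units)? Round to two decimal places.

14.61 units

Market equilibrium (private): 43.46 + 0.75x = 254.35 - 4.06x → x_m = 43.8441.
Social marginal benefit = demand + MEB = 257.98 - 2.92x.
Set SMB = MC: 257.98 - 2.92x = 43.46 + 0.75x → x* = 58.4523.
Gap = |43.8441 − 58.4523| = 14.6082.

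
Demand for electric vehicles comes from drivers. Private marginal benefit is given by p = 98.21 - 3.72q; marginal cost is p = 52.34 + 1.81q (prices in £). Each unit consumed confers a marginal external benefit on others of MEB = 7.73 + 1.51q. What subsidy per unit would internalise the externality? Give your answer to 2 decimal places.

Social marginal benefit = demand + MEB = 105.94 - 2.21q.
Set SMB = MC: 105.94 - 2.21q = 52.34 + 1.81q → q* = 13.3333.
The Pigouvian subsidy equals MEB at q*: 7.73 + 1.51×13.3333 = 27.8633.

subsidy = £27.86 per unit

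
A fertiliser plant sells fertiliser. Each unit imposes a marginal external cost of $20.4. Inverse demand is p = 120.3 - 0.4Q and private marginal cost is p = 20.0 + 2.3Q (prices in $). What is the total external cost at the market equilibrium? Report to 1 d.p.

$757.8

Market equilibrium (private): 20.0 + 2.3Q = 120.3 - 0.4Q → Q_m = 37.1481.
Total external cost = MEC × Q_m = 20.4 × 37.1481 = 757.8212.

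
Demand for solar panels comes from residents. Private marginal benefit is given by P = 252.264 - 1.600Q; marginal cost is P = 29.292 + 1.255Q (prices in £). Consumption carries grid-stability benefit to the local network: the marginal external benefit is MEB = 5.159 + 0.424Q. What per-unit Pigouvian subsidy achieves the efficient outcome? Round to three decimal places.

subsidy = £44.948 per unit

Social marginal benefit = demand + MEB = 257.423 - 1.176Q.
Set SMB = MC: 257.423 - 1.176Q = 29.292 + 1.255Q → Q* = 93.8425.
The Pigouvian subsidy equals MEB at Q*: 5.159 + 0.424×93.8425 = 44.9482.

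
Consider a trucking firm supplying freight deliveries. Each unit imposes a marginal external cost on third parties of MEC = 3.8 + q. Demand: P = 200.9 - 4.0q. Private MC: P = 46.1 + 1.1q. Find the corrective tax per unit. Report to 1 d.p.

Social marginal cost = private MC + MEC = 49.9 + 2.1q.
Set SMC = demand: 49.9 + 2.1q = 200.9 - 4.0q → q* = 24.7541.
The Pigouvian tax equals MEC at q*: 3.8 + 1.0×24.7541 = 28.5541.

tax = 28.6 per unit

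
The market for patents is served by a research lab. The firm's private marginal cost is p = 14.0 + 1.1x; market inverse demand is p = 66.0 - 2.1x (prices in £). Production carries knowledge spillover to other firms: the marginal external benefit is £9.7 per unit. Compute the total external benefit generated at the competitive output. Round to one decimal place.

Market equilibrium (private): 14.0 + 1.1x = 66.0 - 2.1x → x_m = 16.2500.
Total external benefit = MEB × x_m = 9.7 × 16.2500 = 157.6250.

£157.6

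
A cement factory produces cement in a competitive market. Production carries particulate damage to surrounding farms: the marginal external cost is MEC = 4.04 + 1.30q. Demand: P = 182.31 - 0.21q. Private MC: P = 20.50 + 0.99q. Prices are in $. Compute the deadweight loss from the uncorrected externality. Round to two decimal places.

DWL = $6432.15

Market equilibrium (private): 20.50 + 0.99q = 182.31 - 0.21q → q_m = 134.8417.
Social marginal cost = private MC + MEC = 24.54 + 2.29q.
Set SMC = demand: 24.54 + 2.29q = 182.31 - 0.21q → q* = 63.1080.
Between q* and q_m the wedge SMC − demand runs linearly from 0 to MEC(q_m), so the loss is a triangle.
DWL = ½ × 71.7337 × 179.3342 = 6432.1529.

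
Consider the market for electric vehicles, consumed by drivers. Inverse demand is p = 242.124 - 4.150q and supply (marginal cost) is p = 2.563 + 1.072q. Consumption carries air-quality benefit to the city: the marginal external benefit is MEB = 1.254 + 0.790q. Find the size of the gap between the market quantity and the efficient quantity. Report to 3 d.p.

8.460 units

Market equilibrium (private): 2.563 + 1.072q = 242.124 - 4.150q → q_m = 45.8753.
Social marginal benefit = demand + MEB = 243.378 - 3.360q.
Set SMB = MC: 243.378 - 3.360q = 2.563 + 1.072q → q* = 54.3355.
Gap = |45.8753 − 54.3355| = 8.4602.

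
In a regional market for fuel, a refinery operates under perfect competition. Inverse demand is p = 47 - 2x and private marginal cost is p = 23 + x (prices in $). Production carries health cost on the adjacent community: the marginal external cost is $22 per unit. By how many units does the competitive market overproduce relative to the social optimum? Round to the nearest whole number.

7 units

Market equilibrium (private): 23 + x = 47 - 2x → x_m = 8.0000.
Social marginal cost = private MC + MEC = 45 + x.
Set SMC = demand: 45 + x = 47 - 2x → x* = 0.6667.
Gap = |8.0000 − 0.6667| = 7.3333.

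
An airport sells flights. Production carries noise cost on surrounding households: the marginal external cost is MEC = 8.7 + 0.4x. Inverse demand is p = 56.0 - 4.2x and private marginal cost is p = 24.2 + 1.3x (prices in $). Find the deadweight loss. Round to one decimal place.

Market equilibrium (private): 24.2 + 1.3x = 56.0 - 4.2x → x_m = 5.7818.
Social marginal cost = private MC + MEC = 32.9 + 1.7x.
Set SMC = demand: 32.9 + 1.7x = 56.0 - 4.2x → x* = 3.9153.
The loss is the area between SMC and demand from x* to x_m; with linear curves that's a triangle of height MEC(x_m).
DWL = ½ × 1.8665 × 11.0127 = 10.2776.

DWL = $10.3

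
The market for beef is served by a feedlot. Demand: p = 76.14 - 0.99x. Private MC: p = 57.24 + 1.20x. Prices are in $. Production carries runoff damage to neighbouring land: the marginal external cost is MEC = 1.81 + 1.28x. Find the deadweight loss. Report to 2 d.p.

DWL = $23.82

Market equilibrium (private): 57.24 + 1.20x = 76.14 - 0.99x → x_m = 8.6301.
Social marginal cost = private MC + MEC = 59.05 + 2.48x.
Set SMC = demand: 59.05 + 2.48x = 76.14 - 0.99x → x* = 4.9251.
Between x* and x_m the wedge SMC − demand runs linearly from 0 to MEC(x_m), so the loss is a triangle.
DWL = ½ × 3.7050 × 12.8566 = 23.8169.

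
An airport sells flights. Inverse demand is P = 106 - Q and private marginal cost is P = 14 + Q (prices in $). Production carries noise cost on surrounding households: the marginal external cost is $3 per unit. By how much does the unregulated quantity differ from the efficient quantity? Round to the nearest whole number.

2 units

Market equilibrium (private): 14 + Q = 106 - Q → Q_m = 46.0000.
Social marginal cost = private MC + MEC = 17 + Q.
Set SMC = demand: 17 + Q = 106 - Q → Q* = 44.5000.
Gap = |46.0000 − 44.5000| = 1.5000.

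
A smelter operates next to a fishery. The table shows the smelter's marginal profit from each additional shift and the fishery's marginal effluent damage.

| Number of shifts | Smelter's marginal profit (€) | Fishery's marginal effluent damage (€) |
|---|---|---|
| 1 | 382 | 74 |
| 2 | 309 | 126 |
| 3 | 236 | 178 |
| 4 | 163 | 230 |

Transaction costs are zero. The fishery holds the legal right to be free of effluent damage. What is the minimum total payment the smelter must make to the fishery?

€378

Efficient level: marginal profit ≥ marginal effluent damage through level 3, so k* = 3.
With the fishery holding the right, the smelter must at least compensate total damage at k*: 74 + 126 + 178 = 378.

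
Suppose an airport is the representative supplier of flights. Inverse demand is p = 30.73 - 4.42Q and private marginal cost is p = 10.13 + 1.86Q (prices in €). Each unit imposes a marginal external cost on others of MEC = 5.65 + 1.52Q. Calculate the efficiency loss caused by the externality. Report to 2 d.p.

DWL = €7.25

Market equilibrium (private): 10.13 + 1.86Q = 30.73 - 4.42Q → Q_m = 3.2803.
Social marginal cost = private MC + MEC = 15.78 + 3.38Q.
Set SMC = demand: 15.78 + 3.38Q = 30.73 - 4.42Q → Q* = 1.9167.
The welfare-loss triangle has base |Q_m − Q*| and height MEC(Q_m) (the vertical gap between SMC and demand is zero at Q* and MEC at Q_m).
DWL = ½ × 1.3636 × 10.6360 = 7.2516.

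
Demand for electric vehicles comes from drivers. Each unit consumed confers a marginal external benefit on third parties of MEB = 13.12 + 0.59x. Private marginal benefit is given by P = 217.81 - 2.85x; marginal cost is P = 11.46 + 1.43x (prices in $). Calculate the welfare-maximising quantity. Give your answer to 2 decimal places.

x* = 59.48

Social marginal benefit = demand + MEB = 230.93 - 2.26x.
Set SMB = MC: 230.93 - 2.26x = 11.46 + 1.43x → x* = 59.4770.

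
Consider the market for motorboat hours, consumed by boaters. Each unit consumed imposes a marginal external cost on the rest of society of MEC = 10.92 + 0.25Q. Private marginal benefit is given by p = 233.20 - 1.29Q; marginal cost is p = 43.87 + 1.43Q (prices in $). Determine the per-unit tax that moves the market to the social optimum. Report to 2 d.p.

Social marginal benefit = demand − MEC = 222.28 - 1.54Q.
Set SMB = MC: 222.28 - 1.54Q = 43.87 + 1.43Q → Q* = 60.0707.
The Pigouvian tax equals MEC at Q*: 10.92 + 0.25×60.0707 = 25.9377.

tax = $25.94 per unit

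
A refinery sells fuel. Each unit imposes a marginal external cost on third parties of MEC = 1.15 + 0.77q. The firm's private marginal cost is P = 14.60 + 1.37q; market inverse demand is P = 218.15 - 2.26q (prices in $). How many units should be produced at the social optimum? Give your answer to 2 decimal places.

q* = 46.00

Social marginal cost = private MC + MEC = 15.75 + 2.14q.
Set SMC = demand: 15.75 + 2.14q = 218.15 - 2.26q → q* = 46.0000.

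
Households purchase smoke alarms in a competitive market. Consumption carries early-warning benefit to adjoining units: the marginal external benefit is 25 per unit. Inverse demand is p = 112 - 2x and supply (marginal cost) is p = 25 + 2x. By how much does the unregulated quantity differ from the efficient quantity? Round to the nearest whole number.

6 units

Market equilibrium (private): 25 + 2x = 112 - 2x → x_m = 21.7500.
Social marginal benefit = demand + MEB = 137 - 2x.
Set SMB = MC: 137 - 2x = 25 + 2x → x* = 28.0000.
Gap = |21.7500 − 28.0000| = 6.2500.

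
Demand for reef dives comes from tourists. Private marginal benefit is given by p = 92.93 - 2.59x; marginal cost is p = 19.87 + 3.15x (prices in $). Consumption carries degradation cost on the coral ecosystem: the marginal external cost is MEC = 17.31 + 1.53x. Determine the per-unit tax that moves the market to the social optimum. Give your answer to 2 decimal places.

tax = $29.04 per unit

Social marginal benefit = demand − MEC = 75.62 - 4.12x.
Set SMB = MC: 75.62 - 4.12x = 19.87 + 3.15x → x* = 7.6685.
The Pigouvian tax equals MEC at x*: 17.31 + 1.53×7.6685 = 29.0428.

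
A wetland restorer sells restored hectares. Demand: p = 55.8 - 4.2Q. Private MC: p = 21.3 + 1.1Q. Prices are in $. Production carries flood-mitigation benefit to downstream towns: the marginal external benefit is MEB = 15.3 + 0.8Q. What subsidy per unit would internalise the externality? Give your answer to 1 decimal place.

Social marginal cost = private MC − MEB = 6.0 + 0.3Q.
Set SMC = demand: 6.0 + 0.3Q = 55.8 - 4.2Q → Q* = 11.0667.
The Pigouvian subsidy equals MEB at Q*: 15.3 + 0.8×11.0667 = 24.1534.

subsidy = $24.2 per unit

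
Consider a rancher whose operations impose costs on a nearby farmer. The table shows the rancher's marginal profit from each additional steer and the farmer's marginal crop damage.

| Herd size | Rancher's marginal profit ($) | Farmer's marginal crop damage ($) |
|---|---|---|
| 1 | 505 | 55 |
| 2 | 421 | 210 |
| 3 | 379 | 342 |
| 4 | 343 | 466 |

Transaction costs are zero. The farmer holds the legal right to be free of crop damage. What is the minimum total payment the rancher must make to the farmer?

Efficient level: marginal profit ≥ marginal crop damage through level 3, so k* = 3.
With the farmer holding the right, the rancher must at least compensate total damage at k*: 55 + 210 + 342 = 607.

$607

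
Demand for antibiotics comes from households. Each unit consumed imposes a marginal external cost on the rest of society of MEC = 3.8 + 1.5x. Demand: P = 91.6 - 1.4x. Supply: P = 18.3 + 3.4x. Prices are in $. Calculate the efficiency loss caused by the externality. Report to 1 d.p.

DWL = $56.6

Market equilibrium (private): 18.3 + 3.4x = 91.6 - 1.4x → x_m = 15.2708.
Social marginal benefit = demand − MEC = 87.8 - 2.9x.
Set SMB = MC: 87.8 - 2.9x = 18.3 + 3.4x → x* = 11.0317.
Height of the DWL triangle at x_m is MC(x_m) − SMB(x_m) = MEC(x_m) = 26.7063.
DWL = ½ × 4.2391 × 26.7063 = 56.6053.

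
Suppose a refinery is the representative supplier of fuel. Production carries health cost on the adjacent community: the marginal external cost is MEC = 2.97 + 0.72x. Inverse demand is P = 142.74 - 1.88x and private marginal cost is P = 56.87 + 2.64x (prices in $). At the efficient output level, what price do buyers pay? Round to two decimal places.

P = $113.00

Social marginal cost = private MC + MEC = 59.84 + 3.36x.
Set SMC = demand: 59.84 + 3.36x = 142.74 - 1.88x → x* = 15.8206.
Consumer price on the demand curve at x*: 142.74 − 1.88×15.8206 = 112.9973.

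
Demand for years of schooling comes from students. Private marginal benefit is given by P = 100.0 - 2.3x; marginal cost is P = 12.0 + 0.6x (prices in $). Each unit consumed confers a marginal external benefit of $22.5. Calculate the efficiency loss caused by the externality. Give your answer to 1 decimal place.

Market equilibrium (private): 12.0 + 0.6x = 100.0 - 2.3x → x_m = 30.3448.
Social marginal benefit = demand + MEB = 122.5 - 2.3x.
Set SMB = MC: 122.5 - 2.3x = 12.0 + 0.6x → x* = 38.1034.
Between x* and x_m the wedge SMB − MC runs linearly from 0 to MEB(x_m), so the loss is a triangle.
DWL = ½ × 7.7586 × 22.5000 = 87.2843.

DWL = $87.3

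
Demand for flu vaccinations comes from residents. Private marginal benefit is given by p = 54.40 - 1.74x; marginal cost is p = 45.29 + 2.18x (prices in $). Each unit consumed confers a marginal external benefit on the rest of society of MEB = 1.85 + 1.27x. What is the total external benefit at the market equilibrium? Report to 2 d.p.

Market equilibrium (private): 45.29 + 2.18x = 54.40 - 1.74x → x_m = 2.3240.
Total external benefit = ∫₀^{x_m} (1.85 + 1.27x) dx = 1.85×2.3240 + ½×1.27×2.3240² = 7.7290.

$7.73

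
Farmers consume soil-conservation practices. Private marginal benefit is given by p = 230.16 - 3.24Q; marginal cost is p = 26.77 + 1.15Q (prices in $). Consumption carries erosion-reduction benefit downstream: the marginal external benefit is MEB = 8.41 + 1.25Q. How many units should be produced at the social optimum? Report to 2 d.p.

Q* = 67.45

Social marginal benefit = demand + MEB = 238.57 - 1.99Q.
Set SMB = MC: 238.57 - 1.99Q = 26.77 + 1.15Q → Q* = 67.4522.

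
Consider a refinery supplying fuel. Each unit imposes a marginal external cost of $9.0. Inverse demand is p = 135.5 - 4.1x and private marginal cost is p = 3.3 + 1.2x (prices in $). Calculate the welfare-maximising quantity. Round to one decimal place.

x* = 23.2

Social marginal cost = private MC + MEC = 12.3 + 1.2x.
Set SMC = demand: 12.3 + 1.2x = 135.5 - 4.1x → x* = 23.2453.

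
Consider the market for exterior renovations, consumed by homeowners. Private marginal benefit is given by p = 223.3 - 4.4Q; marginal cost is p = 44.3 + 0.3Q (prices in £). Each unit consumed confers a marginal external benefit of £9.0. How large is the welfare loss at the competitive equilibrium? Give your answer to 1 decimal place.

Market equilibrium (private): 44.3 + 0.3Q = 223.3 - 4.4Q → Q_m = 38.0851.
Social marginal benefit = demand + MEB = 232.3 - 4.4Q.
Set SMB = MC: 232.3 - 4.4Q = 44.3 + 0.3Q → Q* = 40.0000.
The loss is the area between SMB and MC from Q* to Q_m; with linear curves that's a triangle of height MEB(Q_m).
DWL = ½ × 1.9149 × 9.0000 = 8.6171.

DWL = £8.6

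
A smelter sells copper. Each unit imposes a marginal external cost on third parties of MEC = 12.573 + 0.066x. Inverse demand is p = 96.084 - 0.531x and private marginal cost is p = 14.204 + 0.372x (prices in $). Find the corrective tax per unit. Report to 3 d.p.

tax = $17.294 per unit

Social marginal cost = private MC + MEC = 26.777 + 0.438x.
Set SMC = demand: 26.777 + 0.438x = 96.084 - 0.531x → x* = 71.5243.
The Pigouvian tax equals MEC at x*: 12.573 + 0.066×71.5243 = 17.2936.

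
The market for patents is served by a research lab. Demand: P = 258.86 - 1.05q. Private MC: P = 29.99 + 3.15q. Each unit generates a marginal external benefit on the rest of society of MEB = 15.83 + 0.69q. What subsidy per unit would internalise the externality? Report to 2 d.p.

subsidy = 63.93 per unit

Social marginal cost = private MC − MEB = 14.16 + 2.46q.
Set SMC = demand: 14.16 + 2.46q = 258.86 - 1.05q → q* = 69.7151.
The Pigouvian subsidy equals MEB at q*: 15.83 + 0.69×69.7151 = 63.9334.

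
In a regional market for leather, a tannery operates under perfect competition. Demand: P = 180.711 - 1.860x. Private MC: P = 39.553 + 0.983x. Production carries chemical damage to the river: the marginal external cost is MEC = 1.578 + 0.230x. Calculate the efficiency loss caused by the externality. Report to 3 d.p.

DWL = 27.488

Market equilibrium (private): 39.553 + 0.983x = 180.711 - 1.860x → x_m = 49.6511.
Social marginal cost = private MC + MEC = 41.131 + 1.213x.
Set SMC = demand: 41.131 + 1.213x = 180.711 - 1.860x → x* = 45.4214.
Height of the DWL triangle at x_m is SMC(x_m) − demand(x_m) = MEC(x_m) = 12.9977.
DWL = ½ × 4.2297 × 12.9977 = 27.4882.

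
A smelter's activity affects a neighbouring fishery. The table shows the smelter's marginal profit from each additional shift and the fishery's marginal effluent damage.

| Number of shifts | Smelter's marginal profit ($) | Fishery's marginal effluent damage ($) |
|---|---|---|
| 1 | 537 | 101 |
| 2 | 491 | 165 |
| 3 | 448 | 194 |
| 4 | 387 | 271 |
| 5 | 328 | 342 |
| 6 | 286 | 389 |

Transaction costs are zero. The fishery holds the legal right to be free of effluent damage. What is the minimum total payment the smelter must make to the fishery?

$731

Efficient level: marginal profit ≥ marginal effluent damage through level 4, so k* = 4.
With the fishery holding the right, the smelter must at least compensate total damage at k*: 101 + 165 + 194 + 271 = 731.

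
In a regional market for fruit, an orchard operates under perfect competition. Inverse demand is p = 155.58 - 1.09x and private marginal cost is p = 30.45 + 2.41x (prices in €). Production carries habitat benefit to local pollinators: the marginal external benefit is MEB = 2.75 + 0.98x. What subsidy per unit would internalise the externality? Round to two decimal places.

subsidy = €52.48 per unit

Social marginal cost = private MC − MEB = 27.70 + 1.43x.
Set SMC = demand: 27.70 + 1.43x = 155.58 - 1.09x → x* = 50.7460.
The Pigouvian subsidy equals MEB at x*: 2.75 + 0.98×50.7460 = 52.4811.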